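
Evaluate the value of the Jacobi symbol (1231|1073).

Reduce the numerator: 1231 ≡ 158 (mod 1073), so (1231|1073) = (158|1073).
Factor out 2: 158 = 2·79. Since 1073 ≡ 1 (mod 8), (2|1073) = +1. Now have (79|1073).
1073 ≡ 1 (mod 4), so quadratic reciprocity gives (79|1073) = (1073|79). Reduce: 1073 ≡ 46 (mod 79). Now have (46|79).
Factor out 2: 46 = 2·23. Since 79 ≡ 7 (mod 8), (2|79) = +1. Now have (23|79).
Both 23 ≡ 3 and 79 ≡ 3 (mod 4), so reciprocity gives (23|79) = -(79|23). Reduce: 79 ≡ 10 (mod 23). Now have -(10|23).
Factor out 2: 10 = 2·5. Since 23 ≡ 7 (mod 8), (2|23) = +1. Now have -(5|23).
5 ≡ 1 (mod 4), so quadratic reciprocity gives (5|23) = (23|5). Reduce: 23 ≡ 3 (mod 5). Now have -(3|5).
5 ≡ 1 (mod 4), so quadratic reciprocity gives (3|5) = (5|3). Reduce: 5 ≡ 2 (mod 3). Now have -(2|3).
Factor out 2: 2 = 2. Since 3 ≡ 3 (mod 8), (2|3) = -1. Now have (1|3).
(1|3) = 1. Collecting the sign factors: 1.

1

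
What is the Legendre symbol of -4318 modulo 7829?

-1

(-4318/7829)
  = (3511/7829)    [-4318 ≡ 3511 mod 7829]
  = (7829/3511)    [QR: 7829 ≡ 1 mod 4, sign kept]
  = (807/3511)    [7829 ≡ 807 mod 3511]
  = -(3511/807)    [QR: both ≡ 3 mod 4, sign flips]
  = -(283/807)    [3511 ≡ 283 mod 807]
  = (807/283)    [QR: both ≡ 3 mod 4, sign flips]
  = (241/283)    [807 ≡ 241 mod 283]
  = (283/241)    [QR: 241 ≡ 1 mod 4, sign kept]
  = (42/241)    [283 ≡ 42 mod 241]
  = (21/241)    [241 ≡ 1 mod 8 ⇒ (2/241) = +1]
  = (241/21)    [QR: 21 ≡ 1 mod 4, sign kept]
  = (10/21)    [241 ≡ 10 mod 21]
  = -(5/21)    [21 ≡ 5 mod 8 ⇒ (2/21) = -1]
  = -(21/5)    [QR: 5 ≡ 1 mod 4, sign kept]
  = -(1/5)    [21 ≡ 1 mod 5]
  = -1    [(1/5) = 1]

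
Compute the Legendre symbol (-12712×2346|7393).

-1

By multiplicativity, (-12712·2346|7393) = (-12712|7393)·(2346|7393).
First factor (-12712|7393):
Reduce the numerator: -12712 ≡ 2074 (mod 7393), so (-12712|7393) = (2074|7393).
Factor out 2: 2074 = 2·1037. Since 7393 ≡ 1 (mod 8), (2|7393) = +1. Now have (1037|7393).
1037 ≡ 1 (mod 4), so quadratic reciprocity gives (1037|7393) = (7393|1037). Reduce: 7393 ≡ 134 (mod 1037). Now have (134|1037).
Factor out 2: 134 = 2·67. Since 1037 ≡ 5 (mod 8), (2|1037) = -1. Now have -(67|1037).
1037 ≡ 1 (mod 4), so quadratic reciprocity gives (67|1037) = (1037|67). Reduce: 1037 ≡ 32 (mod 67). Now have -(32|67).
Factor out 2: 32 = 2^5. Since 67 ≡ 3 (mod 8), (2|67) = -1, and (2|67)^5 = -1. Now have (1|67).
(1|67) = 1. Collecting the sign factors: 1.
Second factor (2346|7393):
Factor out 2: 2346 = 2·1173. Since 7393 ≡ 1 (mod 8), (2|7393) = +1. Now have (1173|7393).
1173 ≡ 1 (mod 4), so quadratic reciprocity gives (1173|7393) = (7393|1173). Reduce: 7393 ≡ 355 (mod 1173). Now have (355|1173).
1173 ≡ 1 (mod 4), so quadratic reciprocity gives (355|1173) = (1173|355). Reduce: 1173 ≡ 108 (mod 355). Now have (108|355).
Factor out 2: 108 = 2^2·27. Since 355 ≡ 3 (mod 8), (2|355) = -1, and (2|355)^2 = +1. Now have (27|355).
Both 27 ≡ 3 and 355 ≡ 3 (mod 4), so reciprocity gives (27|355) = -(355|27). Reduce: 355 ≡ 4 (mod 27). Now have -(4|27).
Factor out 2: 4 = 2^2. Since 27 ≡ 3 (mod 8), (2|27) = -1, and (2|27)^2 = +1. Now have -(1|27).
(1|27) = 1. Collecting the sign factors: -1.
Product: (1)·(-1) = -1.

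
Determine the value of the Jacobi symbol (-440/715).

(-440/715)
  = (275/715)    [-440 ≡ 275 mod 715]
  = -(715/275)    [QR: both ≡ 3 mod 4, sign flips]
  = -(165/275)    [715 ≡ 165 mod 275]
  = -(275/165)    [QR: 165 ≡ 1 mod 4, sign kept]
  = -(110/165)    [275 ≡ 110 mod 165]
  = (55/165)    [165 ≡ 5 mod 8 ⇒ (2/165) = -1]
  = (165/55)    [QR: 165 ≡ 1 mod 4, sign kept]
  = (0/55)    [165 ≡ 0 mod 55]
  = 0    [numerator 0, gcd > 1]

0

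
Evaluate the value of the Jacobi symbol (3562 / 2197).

Reduce the numerator: 3562 ≡ 1365 (mod 2197), so (3562 / 2197) = (1365 / 2197).
1365 ≡ 1 (mod 4), so quadratic reciprocity gives (1365 / 2197) = (2197 / 1365). Reduce: 2197 ≡ 832 (mod 1365). Now have (832 / 1365).
Factor out 2: 832 = 2^6·13. Since 1365 ≡ 5 (mod 8), (2 / 1365) = -1, and (2 / 1365)^6 = +1. Now have (13 / 1365).
13 ≡ 1 (mod 4), so quadratic reciprocity gives (13 / 1365) = (1365 / 13). Reduce: 1365 ≡ 0 (mod 13). Now have (0 / 13).
The numerator is now 0 with denominator 13 > 1: the symbol is 0.

0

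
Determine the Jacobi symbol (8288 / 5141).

Reduce the numerator: 8288 ≡ 3147 (mod 5141), so (8288 / 5141) = (3147 / 5141).
5141 ≡ 1 (mod 4), so quadratic reciprocity gives (3147 / 5141) = (5141 / 3147). Reduce: 5141 ≡ 1994 (mod 3147). Now have (1994 / 3147).
Factor out 2: 1994 = 2·997. Since 3147 ≡ 3 (mod 8), (2 / 3147) = -1. Now have -(997 / 3147).
997 ≡ 1 (mod 4), so quadratic reciprocity gives (997 / 3147) = (3147 / 997). Reduce: 3147 ≡ 156 (mod 997). Now have -(156 / 997).
Factor out 2: 156 = 2^2·39. Since 997 ≡ 5 (mod 8), (2 / 997) = -1, and (2 / 997)^2 = +1. Now have -(39 / 997).
997 ≡ 1 (mod 4), so quadratic reciprocity gives (39 / 997) = (997 / 39). Reduce: 997 ≡ 22 (mod 39). Now have -(22 / 39).
Factor out 2: 22 = 2·11. Since 39 ≡ 7 (mod 8), (2 / 39) = +1. Now have -(11 / 39).
Both 11 ≡ 3 and 39 ≡ 3 (mod 4), so reciprocity gives (11 / 39) = -(39 / 11). Reduce: 39 ≡ 6 (mod 11). Now have (6 / 11).
Factor out 2: 6 = 2·3. Since 11 ≡ 3 (mod 8), (2 / 11) = -1. Now have -(3 / 11).
Both 3 ≡ 3 and 11 ≡ 3 (mod 4), so reciprocity gives (3 / 11) = -(11 / 3). Reduce: 11 ≡ 2 (mod 3). Now have (2 / 3).
Factor out 2: 2 = 2. Since 3 ≡ 3 (mod 8), (2 / 3) = -1. Now have -(1 / 3).
(1 / 3) = 1. Collecting the sign factors: -1.

-1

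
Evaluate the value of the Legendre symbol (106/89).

1

Reduce the numerator: 106 ≡ 17 (mod 89), so (106/89) = (17/89).
17 ≡ 1 (mod 4), so quadratic reciprocity gives (17/89) = (89/17). Reduce: 89 ≡ 4 (mod 17). Now have (4/17).
Factor out 2: 4 = 2^2. Since 17 ≡ 1 (mod 8), (2/17) = +1, and (2/17)^2 = +1. Now have (1/17).
(1/17) = 1. Collecting the sign factors: 1.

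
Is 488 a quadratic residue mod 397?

yes

(488/397)
  = (91/397)    [488 ≡ 91 mod 397]
  = (397/91)    [QR: 397 ≡ 1 mod 4, sign kept]
  = (33/91)    [397 ≡ 33 mod 91]
  = (91/33)    [QR: 33 ≡ 1 mod 4, sign kept]
  = (25/33)    [91 ≡ 25 mod 33]
  = (33/25)    [QR: 25 ≡ 1 mod 4, sign kept]
  = (8/25)    [33 ≡ 8 mod 25]
  = (1/25)    [25 ≡ 1 mod 8 ⇒ (2/25)^3 = +1]
  = 1    [(1/25) = 1]
The Legendre symbol is 1, so x^2 ≡ 488 (mod 397) has solution.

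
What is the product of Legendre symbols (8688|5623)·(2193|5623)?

By multiplicativity, (8688·2193|5623) = (8688|5623)·(2193|5623).
First factor (8688|5623):
Reduce the numerator: 8688 ≡ 3065 (mod 5623), so (8688|5623) = (3065|5623).
3065 ≡ 1 (mod 4), so quadratic reciprocity gives (3065|5623) = (5623|3065). Reduce: 5623 ≡ 2558 (mod 3065). Now have (2558|3065).
Factor out 2: 2558 = 2·1279. Since 3065 ≡ 1 (mod 8), (2|3065) = +1. Now have (1279|3065).
3065 ≡ 1 (mod 4), so quadratic reciprocity gives (1279|3065) = (3065|1279). Reduce: 3065 ≡ 507 (mod 1279). Now have (507|1279).
Both 507 ≡ 3 and 1279 ≡ 3 (mod 4), so reciprocity gives (507|1279) = -(1279|507). Reduce: 1279 ≡ 265 (mod 507). Now have -(265|507).
265 ≡ 1 (mod 4), so quadratic reciprocity gives (265|507) = (507|265). Reduce: 507 ≡ 242 (mod 265). Now have -(242|265).
Factor out 2: 242 = 2·121. Since 265 ≡ 1 (mod 8), (2|265) = +1. Now have -(121|265).
121 ≡ 1 (mod 4), so quadratic reciprocity gives (121|265) = (265|121). Reduce: 265 ≡ 23 (mod 121). Now have -(23|121).
121 ≡ 1 (mod 4), so quadratic reciprocity gives (23|121) = (121|23). Reduce: 121 ≡ 6 (mod 23). Now have -(6|23).
Factor out 2: 6 = 2·3. Since 23 ≡ 7 (mod 8), (2|23) = +1. Now have -(3|23).
Both 3 ≡ 3 and 23 ≡ 3 (mod 4), so reciprocity gives (3|23) = -(23|3). Reduce: 23 ≡ 2 (mod 3). Now have (2|3).
Factor out 2: 2 = 2. Since 3 ≡ 3 (mod 8), (2|3) = -1. Now have -(1|3).
(1|3) = 1. Collecting the sign factors: -1.
Second factor (2193|5623):
2193 ≡ 1 (mod 4), so quadratic reciprocity gives (2193|5623) = (5623|2193). Reduce: 5623 ≡ 1237 (mod 2193). Now have (1237|2193).
1237 ≡ 1 (mod 4), so quadratic reciprocity gives (1237|2193) = (2193|1237). Reduce: 2193 ≡ 956 (mod 1237). Now have (956|1237).
Factor out 2: 956 = 2^2·239. Since 1237 ≡ 5 (mod 8), (2|1237) = -1, and (2|1237)^2 = +1. Now have (239|1237).
1237 ≡ 1 (mod 4), so quadratic reciprocity gives (239|1237) = (1237|239). Reduce: 1237 ≡ 42 (mod 239). Now have (42|239).
Factor out 2: 42 = 2·21. Since 239 ≡ 7 (mod 8), (2|239) = +1. Now have (21|239).
21 ≡ 1 (mod 4), so quadratic reciprocity gives (21|239) = (239|21). Reduce: 239 ≡ 8 (mod 21). Now have (8|21).
Factor out 2: 8 = 2^3. Since 21 ≡ 5 (mod 8), (2|21) = -1, and (2|21)^3 = -1. Now have -(1|21).
(1|21) = 1. Collecting the sign factors: -1.
Product: (-1)·(-1) = 1.

1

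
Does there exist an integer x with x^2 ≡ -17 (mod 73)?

no

(-17|73)
  = (56|73)    [-17 ≡ 56 mod 73]
  = (7|73)    [73 ≡ 1 mod 8 ⇒ (2|73)^3 = +1]
  = (73|7)    [QR: 73 ≡ 1 mod 4, sign kept]
  = (3|7)    [73 ≡ 3 mod 7]
  = -(7|3)    [QR: both ≡ 3 mod 4, sign flips]
  = -(1|3)    [7 ≡ 1 mod 3]
  = -1    [(1|3) = 1]
The Legendre symbol is -1, so x^2 ≡ -17 (mod 73) has no solution.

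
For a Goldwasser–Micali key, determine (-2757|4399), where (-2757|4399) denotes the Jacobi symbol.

1

Reduce the numerator: -2757 ≡ 1642 (mod 4399), so (-2757|4399) = (1642|4399).
Factor out 2: 1642 = 2·821. Since 4399 ≡ 7 (mod 8), (2|4399) = +1. Now have (821|4399).
821 ≡ 1 (mod 4), so quadratic reciprocity gives (821|4399) = (4399|821). Reduce: 4399 ≡ 294 (mod 821). Now have (294|821).
Factor out 2: 294 = 2·147. Since 821 ≡ 5 (mod 8), (2|821) = -1. Now have -(147|821).
821 ≡ 1 (mod 4), so quadratic reciprocity gives (147|821) = (821|147). Reduce: 821 ≡ 86 (mod 147). Now have -(86|147).
Factor out 2: 86 = 2·43. Since 147 ≡ 3 (mod 8), (2|147) = -1. Now have (43|147).
Both 43 ≡ 3 and 147 ≡ 3 (mod 4), so reciprocity gives (43|147) = -(147|43). Reduce: 147 ≡ 18 (mod 43). Now have -(18|43).
Factor out 2: 18 = 2·9. Since 43 ≡ 3 (mod 8), (2|43) = -1. Now have (9|43).
9 ≡ 1 (mod 4), so quadratic reciprocity gives (9|43) = (43|9). Reduce: 43 ≡ 7 (mod 9). Now have (7|9).
9 ≡ 1 (mod 4), so quadratic reciprocity gives (7|9) = (9|7). Reduce: 9 ≡ 2 (mod 7). Now have (2|7).
Factor out 2: 2 = 2. Since 7 ≡ 7 (mod 8), (2|7) = +1. Now have (1|7).
(1|7) = 1. Collecting the sign factors: 1.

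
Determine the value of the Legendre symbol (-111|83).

(-111|83)
  = (55|83)    [-111 ≡ 55 mod 83]
  = -(83|55)    [QR: both ≡ 3 mod 4, sign flips]
  = -(28|55)    [83 ≡ 28 mod 55]
  = -(7|55)    [55 ≡ 7 mod 8 ⇒ (2|55)^2 = +1]
  = (55|7)    [QR: both ≡ 3 mod 4, sign flips]
  = (6|7)    [55 ≡ 6 mod 7]
  = (3|7)    [7 ≡ 7 mod 8 ⇒ (2|7) = +1]
  = -(7|3)    [QR: both ≡ 3 mod 4, sign flips]
  = -(1|3)    [7 ≡ 1 mod 3]
  = -1    [(1|3) = 1]

-1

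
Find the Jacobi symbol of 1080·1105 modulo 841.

1

By multiplicativity, (1080·1105/841) = (1080/841)·(1105/841).
First factor (1080/841):
Reduce the numerator: 1080 ≡ 239 (mod 841), so (1080/841) = (239/841).
841 ≡ 1 (mod 4), so quadratic reciprocity gives (239/841) = (841/239). Reduce: 841 ≡ 124 (mod 239). Now have (124/239).
Factor out 2: 124 = 2^2·31. Since 239 ≡ 7 (mod 8), (2/239) = +1, and (2/239)^2 = +1. Now have (31/239).
Both 31 ≡ 3 and 239 ≡ 3 (mod 4), so reciprocity gives (31/239) = -(239/31). Reduce: 239 ≡ 22 (mod 31). Now have -(22/31).
Factor out 2: 22 = 2·11. Since 31 ≡ 7 (mod 8), (2/31) = +1. Now have -(11/31).
Both 11 ≡ 3 and 31 ≡ 3 (mod 4), so reciprocity gives (11/31) = -(31/11). Reduce: 31 ≡ 9 (mod 11). Now have (9/11).
9 ≡ 1 (mod 4), so quadratic reciprocity gives (9/11) = (11/9). Reduce: 11 ≡ 2 (mod 9). Now have (2/9).
Factor out 2: 2 = 2. Since 9 ≡ 1 (mod 8), (2/9) = +1. Now have (1/9).
(1/9) = 1. Collecting the sign factors: 1.
Second factor (1105/841):
Reduce the numerator: 1105 ≡ 264 (mod 841), so (1105/841) = (264/841).
Factor out 2: 264 = 2^3·33. Since 841 ≡ 1 (mod 8), (2/841) = +1, and (2/841)^3 = +1. Now have (33/841).
33 ≡ 1 (mod 4), so quadratic reciprocity gives (33/841) = (841/33). Reduce: 841 ≡ 16 (mod 33). Now have (16/33).
Factor out 2: 16 = 2^4. Since 33 ≡ 1 (mod 8), (2/33) = +1, and (2/33)^4 = +1. Now have (1/33).
(1/33) = 1. Collecting the sign factors: 1.
Product: (1)·(1) = 1.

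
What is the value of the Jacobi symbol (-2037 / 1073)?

-1

Pull out -1: (-2037 / 1073) = (-1 / 1073)·(2037 / 1073). Since 1073 ≡ 1 (mod 4), (-1 / 1073) = +1. Now have (2037 / 1073).
Reduce the numerator: 2037 ≡ 964 (mod 1073), so (2037 / 1073) = (964 / 1073).
Factor out 2: 964 = 2^2·241. Since 1073 ≡ 1 (mod 8), (2 / 1073) = +1, and (2 / 1073)^2 = +1. Now have (241 / 1073).
241 ≡ 1 (mod 4), so quadratic reciprocity gives (241 / 1073) = (1073 / 241). Reduce: 1073 ≡ 109 (mod 241). Now have (109 / 241).
109 ≡ 1 (mod 4), so quadratic reciprocity gives (109 / 241) = (241 / 109). Reduce: 241 ≡ 23 (mod 109). Now have (23 / 109).
109 ≡ 1 (mod 4), so quadratic reciprocity gives (23 / 109) = (109 / 23). Reduce: 109 ≡ 17 (mod 23). Now have (17 / 23).
17 ≡ 1 (mod 4), so quadratic reciprocity gives (17 / 23) = (23 / 17). Reduce: 23 ≡ 6 (mod 17). Now have (6 / 17).
Factor out 2: 6 = 2·3. Since 17 ≡ 1 (mod 8), (2 / 17) = +1. Now have (3 / 17).
17 ≡ 1 (mod 4), so quadratic reciprocity gives (3 / 17) = (17 / 3). Reduce: 17 ≡ 2 (mod 3). Now have (2 / 3).
Factor out 2: 2 = 2. Since 3 ≡ 3 (mod 8), (2 / 3) = -1. Now have -(1 / 3).
(1 / 3) = 1. Collecting the sign factors: -1.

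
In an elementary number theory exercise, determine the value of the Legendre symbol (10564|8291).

(10564|8291)
  = (2273|8291)    [10564 ≡ 2273 mod 8291]
  = (8291|2273)    [QR: 2273 ≡ 1 mod 4, sign kept]
  = (1472|2273)    [8291 ≡ 1472 mod 2273]
  = (23|2273)    [2273 ≡ 1 mod 8 ⇒ (2|2273)^6 = +1]
  = (2273|23)    [QR: 2273 ≡ 1 mod 4, sign kept]
  = (19|23)    [2273 ≡ 19 mod 23]
  = -(23|19)    [QR: both ≡ 3 mod 4, sign flips]
  = -(4|19)    [23 ≡ 4 mod 19]
  = -(1|19)    [19 ≡ 3 mod 8 ⇒ (2|19)^2 = +1]
  = -1    [(1|19) = 1]

-1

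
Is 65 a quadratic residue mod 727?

(65|727)
  = (727|65)    [QR: 65 ≡ 1 mod 4, sign kept]
  = (12|65)    [727 ≡ 12 mod 65]
  = (3|65)    [65 ≡ 1 mod 8 ⇒ (2|65)^2 = +1]
  = (65|3)    [QR: 65 ≡ 1 mod 4, sign kept]
  = (2|3)    [65 ≡ 2 mod 3]
  = -(1|3)    [3 ≡ 3 mod 8 ⇒ (2|3) = -1]
  = -1    [(1|3) = 1]
The Legendre symbol is -1, so x^2 ≡ 65 (mod 727) has no solution.

no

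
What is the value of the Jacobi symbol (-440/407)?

0

Reduce the numerator: -440 ≡ 374 (mod 407), so (-440/407) = (374/407).
Factor out 2: 374 = 2·187. Since 407 ≡ 7 (mod 8), (2/407) = +1. Now have (187/407).
Both 187 ≡ 3 and 407 ≡ 3 (mod 4), so reciprocity gives (187/407) = -(407/187). Reduce: 407 ≡ 33 (mod 187). Now have -(33/187).
33 ≡ 1 (mod 4), so quadratic reciprocity gives (33/187) = (187/33). Reduce: 187 ≡ 22 (mod 33). Now have -(22/33).
Factor out 2: 22 = 2·11. Since 33 ≡ 1 (mod 8), (2/33) = +1. Now have -(11/33).
33 ≡ 1 (mod 4), so quadratic reciprocity gives (11/33) = (33/11). Reduce: 33 ≡ 0 (mod 11). Now have -(0/11).
The numerator is now 0 with denominator 11 > 1: the symbol is 0.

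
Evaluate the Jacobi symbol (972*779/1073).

1

By multiplicativity, (972·779/1073) = (972/1073)·(779/1073).
First factor (972/1073):
Factor out 2: 972 = 2^2·243. Since 1073 ≡ 1 (mod 8), (2/1073) = +1, and (2/1073)^2 = +1. Now have (243/1073).
1073 ≡ 1 (mod 4), so quadratic reciprocity gives (243/1073) = (1073/243). Reduce: 1073 ≡ 101 (mod 243). Now have (101/243).
101 ≡ 1 (mod 4), so quadratic reciprocity gives (101/243) = (243/101). Reduce: 243 ≡ 41 (mod 101). Now have (41/101).
41 ≡ 1 (mod 4), so quadratic reciprocity gives (41/101) = (101/41). Reduce: 101 ≡ 19 (mod 41). Now have (19/41).
41 ≡ 1 (mod 4), so quadratic reciprocity gives (19/41) = (41/19). Reduce: 41 ≡ 3 (mod 19). Now have (3/19).
Both 3 ≡ 3 and 19 ≡ 3 (mod 4), so reciprocity gives (3/19) = -(19/3). Reduce: 19 ≡ 1 (mod 3). Now have -(1/3).
(1/3) = 1. Collecting the sign factors: -1.
Second factor (779/1073):
1073 ≡ 1 (mod 4), so quadratic reciprocity gives (779/1073) = (1073/779). Reduce: 1073 ≡ 294 (mod 779). Now have (294/779).
Factor out 2: 294 = 2·147. Since 779 ≡ 3 (mod 8), (2/779) = -1. Now have -(147/779).
Both 147 ≡ 3 and 779 ≡ 3 (mod 4), so reciprocity gives (147/779) = -(779/147). Reduce: 779 ≡ 44 (mod 147). Now have (44/147).
Factor out 2: 44 = 2^2·11. Since 147 ≡ 3 (mod 8), (2/147) = -1, and (2/147)^2 = +1. Now have (11/147).
Both 11 ≡ 3 and 147 ≡ 3 (mod 4), so reciprocity gives (11/147) = -(147/11). Reduce: 147 ≡ 4 (mod 11). Now have -(4/11).
Factor out 2: 4 = 2^2. Since 11 ≡ 3 (mod 8), (2/11) = -1, and (2/11)^2 = +1. Now have -(1/11).
(1/11) = 1. Collecting the sign factors: -1.
Product: (-1)·(-1) = 1.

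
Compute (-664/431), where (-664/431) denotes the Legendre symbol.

1

(-664/431)
  = (198/431)    [-664 ≡ 198 mod 431]
  = (99/431)    [431 ≡ 7 mod 8 ⇒ (2/431) = +1]
  = -(431/99)    [QR: both ≡ 3 mod 4, sign flips]
  = -(35/99)    [431 ≡ 35 mod 99]
  = (99/35)    [QR: both ≡ 3 mod 4, sign flips]
  = (29/35)    [99 ≡ 29 mod 35]
  = (35/29)    [QR: 29 ≡ 1 mod 4, sign kept]
  = (6/29)    [35 ≡ 6 mod 29]
  = -(3/29)    [29 ≡ 5 mod 8 ⇒ (2/29) = -1]
  = -(29/3)    [QR: 29 ≡ 1 mod 4, sign kept]
  = -(2/3)    [29 ≡ 2 mod 3]
  = (1/3)    [3 ≡ 3 mod 8 ⇒ (2/3) = -1]
  = 1    [(1/3) = 1]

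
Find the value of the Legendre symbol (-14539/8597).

Reduce the numerator: -14539 ≡ 2655 (mod 8597), so (-14539/8597) = (2655/8597).
8597 ≡ 1 (mod 4), so quadratic reciprocity gives (2655/8597) = (8597/2655). Reduce: 8597 ≡ 632 (mod 2655). Now have (632/2655).
Factor out 2: 632 = 2^3·79. Since 2655 ≡ 7 (mod 8), (2/2655) = +1, and (2/2655)^3 = +1. Now have (79/2655).
Both 79 ≡ 3 and 2655 ≡ 3 (mod 4), so reciprocity gives (79/2655) = -(2655/79). Reduce: 2655 ≡ 48 (mod 79). Now have -(48/79).
Factor out 2: 48 = 2^4·3. Since 79 ≡ 7 (mod 8), (2/79) = +1, and (2/79)^4 = +1. Now have -(3/79).
Both 3 ≡ 3 and 79 ≡ 3 (mod 4), so reciprocity gives (3/79) = -(79/3). Reduce: 79 ≡ 1 (mod 3). Now have (1/3).
(1/3) = 1. Collecting the sign factors: 1.

1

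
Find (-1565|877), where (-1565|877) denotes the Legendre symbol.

1

Reduce the numerator: -1565 ≡ 189 (mod 877), so (-1565|877) = (189|877).
189 ≡ 1 (mod 4), so quadratic reciprocity gives (189|877) = (877|189). Reduce: 877 ≡ 121 (mod 189). Now have (121|189).
121 ≡ 1 (mod 4), so quadratic reciprocity gives (121|189) = (189|121). Reduce: 189 ≡ 68 (mod 121). Now have (68|121).
Factor out 2: 68 = 2^2·17. Since 121 ≡ 1 (mod 8), (2|121) = +1, and (2|121)^2 = +1. Now have (17|121).
17 ≡ 1 (mod 4), so quadratic reciprocity gives (17|121) = (121|17). Reduce: 121 ≡ 2 (mod 17). Now have (2|17).
Factor out 2: 2 = 2. Since 17 ≡ 1 (mod 8), (2|17) = +1. Now have (1|17).
(1|17) = 1. Collecting the sign factors: 1.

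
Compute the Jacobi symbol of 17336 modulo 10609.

Reduce the numerator: 17336 ≡ 6727 (mod 10609), so (17336/10609) = (6727/10609).
10609 ≡ 1 (mod 4), so quadratic reciprocity gives (6727/10609) = (10609/6727). Reduce: 10609 ≡ 3882 (mod 6727). Now have (3882/6727).
Factor out 2: 3882 = 2·1941. Since 6727 ≡ 7 (mod 8), (2/6727) = +1. Now have (1941/6727).
1941 ≡ 1 (mod 4), so quadratic reciprocity gives (1941/6727) = (6727/1941). Reduce: 6727 ≡ 904 (mod 1941). Now have (904/1941).
Factor out 2: 904 = 2^3·113. Since 1941 ≡ 5 (mod 8), (2/1941) = -1, and (2/1941)^3 = -1. Now have -(113/1941).
113 ≡ 1 (mod 4), so quadratic reciprocity gives (113/1941) = (1941/113). Reduce: 1941 ≡ 20 (mod 113). Now have -(20/113).
Factor out 2: 20 = 2^2·5. Since 113 ≡ 1 (mod 8), (2/113) = +1, and (2/113)^2 = +1. Now have -(5/113).
5 ≡ 1 (mod 4), so quadratic reciprocity gives (5/113) = (113/5). Reduce: 113 ≡ 3 (mod 5). Now have -(3/5).
5 ≡ 1 (mod 4), so quadratic reciprocity gives (3/5) = (5/3). Reduce: 5 ≡ 2 (mod 3). Now have -(2/3).
Factor out 2: 2 = 2. Since 3 ≡ 3 (mod 8), (2/3) = -1. Now have (1/3).
(1/3) = 1. Collecting the sign factors: 1.

1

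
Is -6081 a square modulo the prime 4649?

no

Pull out -1: (-6081/4649) = (-1/4649)·(6081/4649). Since 4649 ≡ 1 (mod 4), (-1/4649) = +1. Now have (6081/4649).
Reduce the numerator: 6081 ≡ 1432 (mod 4649), so (6081/4649) = (1432/4649).
Factor out 2: 1432 = 2^3·179. Since 4649 ≡ 1 (mod 8), (2/4649) = +1, and (2/4649)^3 = +1. Now have (179/4649).
4649 ≡ 1 (mod 4), so quadratic reciprocity gives (179/4649) = (4649/179). Reduce: 4649 ≡ 174 (mod 179). Now have (174/179).
Factor out 2: 174 = 2·87. Since 179 ≡ 3 (mod 8), (2/179) = -1. Now have -(87/179).
Both 87 ≡ 3 and 179 ≡ 3 (mod 4), so reciprocity gives (87/179) = -(179/87). Reduce: 179 ≡ 5 (mod 87). Now have (5/87).
5 ≡ 1 (mod 4), so quadratic reciprocity gives (5/87) = (87/5). Reduce: 87 ≡ 2 (mod 5). Now have (2/5).
Factor out 2: 2 = 2. Since 5 ≡ 5 (mod 8), (2/5) = -1. Now have -(1/5).
(1/5) = 1. Collecting the sign factors: -1.
The Legendre symbol is -1, so x^2 ≡ -6081 (mod 4649) has no solution.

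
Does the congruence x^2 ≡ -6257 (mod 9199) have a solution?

no

Reduce the numerator: -6257 ≡ 2942 (mod 9199), so (-6257|9199) = (2942|9199).
Factor out 2: 2942 = 2·1471. Since 9199 ≡ 7 (mod 8), (2|9199) = +1. Now have (1471|9199).
Both 1471 ≡ 3 and 9199 ≡ 3 (mod 4), so reciprocity gives (1471|9199) = -(9199|1471). Reduce: 9199 ≡ 373 (mod 1471). Now have -(373|1471).
373 ≡ 1 (mod 4), so quadratic reciprocity gives (373|1471) = (1471|373). Reduce: 1471 ≡ 352 (mod 373). Now have -(352|373).
Factor out 2: 352 = 2^5·11. Since 373 ≡ 5 (mod 8), (2|373) = -1, and (2|373)^5 = -1. Now have (11|373).
373 ≡ 1 (mod 4), so quadratic reciprocity gives (11|373) = (373|11). Reduce: 373 ≡ 10 (mod 11). Now have (10|11).
Factor out 2: 10 = 2·5. Since 11 ≡ 3 (mod 8), (2|11) = -1. Now have -(5|11).
5 ≡ 1 (mod 4), so quadratic reciprocity gives (5|11) = (11|5). Reduce: 11 ≡ 1 (mod 5). Now have -(1|5).
(1|5) = 1. Collecting the sign factors: -1.
(-6257|9199) = -1, and 9199 is prime, so -6257 is not a quadratic residue mod 9199.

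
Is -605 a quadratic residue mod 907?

(-605|907)
  = -(605|907)    [907 ≡ 3 mod 4 ⇒ (-1|907) = -1]
  = -(907|605)    [QR: 605 ≡ 1 mod 4, sign kept]
  = -(302|605)    [907 ≡ 302 mod 605]
  = (151|605)    [605 ≡ 5 mod 8 ⇒ (2|605) = -1]
  = (605|151)    [QR: 605 ≡ 1 mod 4, sign kept]
  = (1|151)    [605 ≡ 1 mod 151]
  = 1    [(1|151) = 1]
The Legendre symbol is 1, so x^2 ≡ -605 (mod 907) has solution.

yes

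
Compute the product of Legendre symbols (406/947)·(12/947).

By multiplicativity, (406·12/947) = (406/947)·(12/947).
First factor (406/947):
Factor out 2: 406 = 2·203. Since 947 ≡ 3 (mod 8), (2/947) = -1. Now have -(203/947).
Both 203 ≡ 3 and 947 ≡ 3 (mod 4), so reciprocity gives (203/947) = -(947/203). Reduce: 947 ≡ 135 (mod 203). Now have (135/203).
Both 135 ≡ 3 and 203 ≡ 3 (mod 4), so reciprocity gives (135/203) = -(203/135). Reduce: 203 ≡ 68 (mod 135). Now have -(68/135).
Factor out 2: 68 = 2^2·17. Since 135 ≡ 7 (mod 8), (2/135) = +1, and (2/135)^2 = +1. Now have -(17/135).
17 ≡ 1 (mod 4), so quadratic reciprocity gives (17/135) = (135/17). Reduce: 135 ≡ 16 (mod 17). Now have -(16/17).
Factor out 2: 16 = 2^4. Since 17 ≡ 1 (mod 8), (2/17) = +1, and (2/17)^4 = +1. Now have -(1/17).
(1/17) = 1. Collecting the sign factors: -1.
Second factor (12/947):
Factor out 2: 12 = 2^2·3. Since 947 ≡ 3 (mod 8), (2/947) = -1, and (2/947)^2 = +1. Now have (3/947).
Both 3 ≡ 3 and 947 ≡ 3 (mod 4), so reciprocity gives (3/947) = -(947/3). Reduce: 947 ≡ 2 (mod 3). Now have -(2/3).
Factor out 2: 2 = 2. Since 3 ≡ 3 (mod 8), (2/3) = -1. Now have (1/3).
(1/3) = 1. Collecting the sign factors: 1.
Product: (-1)·(1) = -1.

-1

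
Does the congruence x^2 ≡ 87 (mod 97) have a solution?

97 ≡ 1 (mod 4), so quadratic reciprocity gives (87|97) = (97|87). Reduce: 97 ≡ 10 (mod 87). Now have (10|87).
Factor out 2: 10 = 2·5. Since 87 ≡ 7 (mod 8), (2|87) = +1. Now have (5|87).
5 ≡ 1 (mod 4), so quadratic reciprocity gives (5|87) = (87|5). Reduce: 87 ≡ 2 (mod 5). Now have (2|5).
Factor out 2: 2 = 2. Since 5 ≡ 5 (mod 8), (2|5) = -1. Now have -(1|5).
(1|5) = 1. Collecting the sign factors: -1.
The Legendre symbol is -1, so x^2 ≡ 87 (mod 97) has no solution.

no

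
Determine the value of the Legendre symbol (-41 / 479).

1

(-41 / 479)
  = -(41 / 479)    [479 ≡ 3 mod 4 ⇒ (-1 / 479) = -1]
  = -(479 / 41)    [QR: 41 ≡ 1 mod 4, sign kept]
  = -(28 / 41)    [479 ≡ 28 mod 41]
  = -(7 / 41)    [41 ≡ 1 mod 8 ⇒ (2 / 41)^2 = +1]
  = -(41 / 7)    [QR: 41 ≡ 1 mod 4, sign kept]
  = -(6 / 7)    [41 ≡ 6 mod 7]
  = -(3 / 7)    [7 ≡ 7 mod 8 ⇒ (2 / 7) = +1]
  = (7 / 3)    [QR: both ≡ 3 mod 4, sign flips]
  = (1 / 3)    [7 ≡ 1 mod 3]
  = 1    [(1 / 3) = 1]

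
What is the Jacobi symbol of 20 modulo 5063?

-1

(20|5063)
  = (5|5063)    [5063 ≡ 7 mod 8 ⇒ (2|5063)^2 = +1]
  = (5063|5)    [QR: 5 ≡ 1 mod 4, sign kept]
  = (3|5)    [5063 ≡ 3 mod 5]
  = (5|3)    [QR: 5 ≡ 1 mod 4, sign kept]
  = (2|3)    [5 ≡ 2 mod 3]
  = -(1|3)    [3 ≡ 3 mod 8 ⇒ (2|3) = -1]
  = -1    [(1|3) = 1]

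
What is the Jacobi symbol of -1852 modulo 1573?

(-1852|1573)
  = (1294|1573)    [-1852 ≡ 1294 mod 1573]
  = -(647|1573)    [1573 ≡ 5 mod 8 ⇒ (2|1573) = -1]
  = -(1573|647)    [QR: 1573 ≡ 1 mod 4, sign kept]
  = -(279|647)    [1573 ≡ 279 mod 647]
  = (647|279)    [QR: both ≡ 3 mod 4, sign flips]
  = (89|279)    [647 ≡ 89 mod 279]
  = (279|89)    [QR: 89 ≡ 1 mod 4, sign kept]
  = (12|89)    [279 ≡ 12 mod 89]
  = (3|89)    [89 ≡ 1 mod 8 ⇒ (2|89)^2 = +1]
  = (89|3)    [QR: 89 ≡ 1 mod 4, sign kept]
  = (2|3)    [89 ≡ 2 mod 3]
  = -(1|3)    [3 ≡ 3 mod 8 ⇒ (2|3) = -1]
  = -1    [(1|3) = 1]

-1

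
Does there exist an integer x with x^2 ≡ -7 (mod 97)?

no

(-7/97)
  = (7/97)    [97 ≡ 1 mod 4 ⇒ (-1/97) = +1]
  = (97/7)    [QR: 97 ≡ 1 mod 4, sign kept]
  = (6/7)    [97 ≡ 6 mod 7]
  = (3/7)    [7 ≡ 7 mod 8 ⇒ (2/7) = +1]
  = -(7/3)    [QR: both ≡ 3 mod 4, sign flips]
  = -(1/3)    [7 ≡ 1 mod 3]
  = -1    [(1/3) = 1]
(-7/97) = -1, and 97 is prime, so -7 is not a quadratic residue mod 97.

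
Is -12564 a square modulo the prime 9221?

yes

(-12564/9221)
  = (12564/9221)    [9221 ≡ 1 mod 4 ⇒ (-1/9221) = +1]
  = (3343/9221)    [12564 ≡ 3343 mod 9221]
  = (9221/3343)    [QR: 9221 ≡ 1 mod 4, sign kept]
  = (2535/3343)    [9221 ≡ 2535 mod 3343]
  = -(3343/2535)    [QR: both ≡ 3 mod 4, sign flips]
  = -(808/2535)    [3343 ≡ 808 mod 2535]
  = -(101/2535)    [2535 ≡ 7 mod 8 ⇒ (2/2535)^3 = +1]
  = -(2535/101)    [QR: 101 ≡ 1 mod 4, sign kept]
  = -(10/101)    [2535 ≡ 10 mod 101]
  = (5/101)    [101 ≡ 5 mod 8 ⇒ (2/101) = -1]
  = (101/5)    [QR: 5 ≡ 1 mod 4, sign kept]
  = (1/5)    [101 ≡ 1 mod 5]
  = 1    [(1/5) = 1]
(-12564/9221) = 1, and 9221 is prime, so -12564 is a quadratic residue mod 9221.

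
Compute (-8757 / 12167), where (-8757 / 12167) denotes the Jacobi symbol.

1

Reduce the numerator: -8757 ≡ 3410 (mod 12167), so (-8757 / 12167) = (3410 / 12167).
Factor out 2: 3410 = 2·1705. Since 12167 ≡ 7 (mod 8), (2 / 12167) = +1. Now have (1705 / 12167).
1705 ≡ 1 (mod 4), so quadratic reciprocity gives (1705 / 12167) = (12167 / 1705). Reduce: 12167 ≡ 232 (mod 1705). Now have (232 / 1705).
Factor out 2: 232 = 2^3·29. Since 1705 ≡ 1 (mod 8), (2 / 1705) = +1, and (2 / 1705)^3 = +1. Now have (29 / 1705).
29 ≡ 1 (mod 4), so quadratic reciprocity gives (29 / 1705) = (1705 / 29). Reduce: 1705 ≡ 23 (mod 29). Now have (23 / 29).
29 ≡ 1 (mod 4), so quadratic reciprocity gives (23 / 29) = (29 / 23). Reduce: 29 ≡ 6 (mod 23). Now have (6 / 23).
Factor out 2: 6 = 2·3. Since 23 ≡ 7 (mod 8), (2 / 23) = +1. Now have (3 / 23).
Both 3 ≡ 3 and 23 ≡ 3 (mod 4), so reciprocity gives (3 / 23) = -(23 / 3). Reduce: 23 ≡ 2 (mod 3). Now have -(2 / 3).
Factor out 2: 2 = 2. Since 3 ≡ 3 (mod 8), (2 / 3) = -1. Now have (1 / 3).
(1 / 3) = 1. Collecting the sign factors: 1.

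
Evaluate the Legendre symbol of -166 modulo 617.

1

(-166|617)
  = (451|617)    [-166 ≡ 451 mod 617]
  = (617|451)    [QR: 617 ≡ 1 mod 4, sign kept]
  = (166|451)    [617 ≡ 166 mod 451]
  = -(83|451)    [451 ≡ 3 mod 8 ⇒ (2|451) = -1]
  = (451|83)    [QR: both ≡ 3 mod 4, sign flips]
  = (36|83)    [451 ≡ 36 mod 83]
  = (9|83)    [83 ≡ 3 mod 8 ⇒ (2|83)^2 = +1]
  = (83|9)    [QR: 9 ≡ 1 mod 4, sign kept]
  = (2|9)    [83 ≡ 2 mod 9]
  = (1|9)    [9 ≡ 1 mod 8 ⇒ (2|9) = +1]
  = 1    [(1|9) = 1]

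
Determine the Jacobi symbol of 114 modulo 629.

-1

Factor out 2: 114 = 2·57. Since 629 ≡ 5 (mod 8), (2|629) = -1. Now have -(57|629).
57 ≡ 1 (mod 4), so quadratic reciprocity gives (57|629) = (629|57). Reduce: 629 ≡ 2 (mod 57). Now have -(2|57).
Factor out 2: 2 = 2. Since 57 ≡ 1 (mod 8), (2|57) = +1. Now have -(1|57).
(1|57) = 1. Collecting the sign factors: -1.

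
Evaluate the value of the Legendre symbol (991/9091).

-1

Both 991 ≡ 3 and 9091 ≡ 3 (mod 4), so reciprocity gives (991/9091) = -(9091/991). Reduce: 9091 ≡ 172 (mod 991). Now have -(172/991).
Factor out 2: 172 = 2^2·43. Since 991 ≡ 7 (mod 8), (2/991) = +1, and (2/991)^2 = +1. Now have -(43/991).
Both 43 ≡ 3 and 991 ≡ 3 (mod 4), so reciprocity gives (43/991) = -(991/43). Reduce: 991 ≡ 2 (mod 43). Now have (2/43).
Factor out 2: 2 = 2. Since 43 ≡ 3 (mod 8), (2/43) = -1. Now have -(1/43).
(1/43) = 1. Collecting the sign factors: -1.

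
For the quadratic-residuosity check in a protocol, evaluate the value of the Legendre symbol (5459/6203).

1

(5459/6203)
  = -(6203/5459)    [QR: both ≡ 3 mod 4, sign flips]
  = -(744/5459)    [6203 ≡ 744 mod 5459]
  = (93/5459)    [5459 ≡ 3 mod 8 ⇒ (2/5459)^3 = -1]
  = (5459/93)    [QR: 93 ≡ 1 mod 4, sign kept]
  = (65/93)    [5459 ≡ 65 mod 93]
  = (93/65)    [QR: 65 ≡ 1 mod 4, sign kept]
  = (28/65)    [93 ≡ 28 mod 65]
  = (7/65)    [65 ≡ 1 mod 8 ⇒ (2/65)^2 = +1]
  = (65/7)    [QR: 65 ≡ 1 mod 4, sign kept]
  = (2/7)    [65 ≡ 2 mod 7]
  = (1/7)    [7 ≡ 7 mod 8 ⇒ (2/7) = +1]
  = 1    [(1/7) = 1]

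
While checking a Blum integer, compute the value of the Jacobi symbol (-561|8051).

Pull out -1: (-561|8051) = (-1|8051)·(561|8051). Since 8051 ≡ 3 (mod 4), (-1|8051) = -1. Now have -(561|8051).
561 ≡ 1 (mod 4), so quadratic reciprocity gives (561|8051) = (8051|561). Reduce: 8051 ≡ 197 (mod 561). Now have -(197|561).
197 ≡ 1 (mod 4), so quadratic reciprocity gives (197|561) = (561|197). Reduce: 561 ≡ 167 (mod 197). Now have -(167|197).
197 ≡ 1 (mod 4), so quadratic reciprocity gives (167|197) = (197|167). Reduce: 197 ≡ 30 (mod 167). Now have -(30|167).
Factor out 2: 30 = 2·15. Since 167 ≡ 7 (mod 8), (2|167) = +1. Now have -(15|167).
Both 15 ≡ 3 and 167 ≡ 3 (mod 4), so reciprocity gives (15|167) = -(167|15). Reduce: 167 ≡ 2 (mod 15). Now have (2|15).
Factor out 2: 2 = 2. Since 15 ≡ 7 (mod 8), (2|15) = +1. Now have (1|15).
(1|15) = 1. Collecting the sign factors: 1.

1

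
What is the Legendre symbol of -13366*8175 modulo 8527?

By multiplicativity, (-13366·8175|8527) = (-13366|8527)·(8175|8527).
First factor (-13366|8527):
(-13366|8527)
  = (3688|8527)    [-13366 ≡ 3688 mod 8527]
  = (461|8527)    [8527 ≡ 7 mod 8 ⇒ (2|8527)^3 = +1]
  = (8527|461)    [QR: 461 ≡ 1 mod 4, sign kept]
  = (229|461)    [8527 ≡ 229 mod 461]
  = (461|229)    [QR: 229 ≡ 1 mod 4, sign kept]
  = (3|229)    [461 ≡ 3 mod 229]
  = (229|3)    [QR: 229 ≡ 1 mod 4, sign kept]
  = (1|3)    [229 ≡ 1 mod 3]
  = 1    [(1|3) = 1]
Second factor (8175|8527):
(8175|8527)
  = -(8527|8175)    [QR: both ≡ 3 mod 4, sign flips]
  = -(352|8175)    [8527 ≡ 352 mod 8175]
  = -(11|8175)    [8175 ≡ 7 mod 8 ⇒ (2|8175)^5 = +1]
  = (8175|11)    [QR: both ≡ 3 mod 4, sign flips]
  = (2|11)    [8175 ≡ 2 mod 11]
  = -(1|11)    [11 ≡ 3 mod 8 ⇒ (2|11) = -1]
  = -1    [(1|11) = 1]
Product: (1)·(-1) = -1.

-1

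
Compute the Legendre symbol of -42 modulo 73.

-1

(-42|73)
  = (31|73)    [-42 ≡ 31 mod 73]
  = (73|31)    [QR: 73 ≡ 1 mod 4, sign kept]
  = (11|31)    [73 ≡ 11 mod 31]
  = -(31|11)    [QR: both ≡ 3 mod 4, sign flips]
  = -(9|11)    [31 ≡ 9 mod 11]
  = -(11|9)    [QR: 9 ≡ 1 mod 4, sign kept]
  = -(2|9)    [11 ≡ 2 mod 9]
  = -(1|9)    [9 ≡ 1 mod 8 ⇒ (2|9) = +1]
  = -1    [(1|9) = 1]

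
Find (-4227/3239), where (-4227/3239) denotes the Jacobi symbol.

-1

(-4227/3239)
  = (2251/3239)    [-4227 ≡ 2251 mod 3239]
  = -(3239/2251)    [QR: both ≡ 3 mod 4, sign flips]
  = -(988/2251)    [3239 ≡ 988 mod 2251]
  = -(247/2251)    [2251 ≡ 3 mod 8 ⇒ (2/2251)^2 = +1]
  = (2251/247)    [QR: both ≡ 3 mod 4, sign flips]
  = (28/247)    [2251 ≡ 28 mod 247]
  = (7/247)    [247 ≡ 7 mod 8 ⇒ (2/247)^2 = +1]
  = -(247/7)    [QR: both ≡ 3 mod 4, sign flips]
  = -(2/7)    [247 ≡ 2 mod 7]
  = -(1/7)    [7 ≡ 7 mod 8 ⇒ (2/7) = +1]
  = -1    [(1/7) = 1]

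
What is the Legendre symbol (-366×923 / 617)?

-1

By multiplicativity, (-366·923 / 617) = (-366 / 617)·(923 / 617).
First factor (-366 / 617):
Reduce the numerator: -366 ≡ 251 (mod 617), so (-366 / 617) = (251 / 617).
617 ≡ 1 (mod 4), so quadratic reciprocity gives (251 / 617) = (617 / 251). Reduce: 617 ≡ 115 (mod 251). Now have (115 / 251).
Both 115 ≡ 3 and 251 ≡ 3 (mod 4), so reciprocity gives (115 / 251) = -(251 / 115). Reduce: 251 ≡ 21 (mod 115). Now have -(21 / 115).
21 ≡ 1 (mod 4), so quadratic reciprocity gives (21 / 115) = (115 / 21). Reduce: 115 ≡ 10 (mod 21). Now have -(10 / 21).
Factor out 2: 10 = 2·5. Since 21 ≡ 5 (mod 8), (2 / 21) = -1. Now have (5 / 21).
5 ≡ 1 (mod 4), so quadratic reciprocity gives (5 / 21) = (21 / 5). Reduce: 21 ≡ 1 (mod 5). Now have (1 / 5).
(1 / 5) = 1. Collecting the sign factors: 1.
Second factor (923 / 617):
Reduce the numerator: 923 ≡ 306 (mod 617), so (923 / 617) = (306 / 617).
Factor out 2: 306 = 2·153. Since 617 ≡ 1 (mod 8), (2 / 617) = +1. Now have (153 / 617).
153 ≡ 1 (mod 4), so quadratic reciprocity gives (153 / 617) = (617 / 153). Reduce: 617 ≡ 5 (mod 153). Now have (5 / 153).
5 ≡ 1 (mod 4), so quadratic reciprocity gives (5 / 153) = (153 / 5). Reduce: 153 ≡ 3 (mod 5). Now have (3 / 5).
5 ≡ 1 (mod 4), so quadratic reciprocity gives (3 / 5) = (5 / 3). Reduce: 5 ≡ 2 (mod 3). Now have (2 / 3).
Factor out 2: 2 = 2. Since 3 ≡ 3 (mod 8), (2 / 3) = -1. Now have -(1 / 3).
(1 / 3) = 1. Collecting the sign factors: -1.
Product: (1)·(-1) = -1.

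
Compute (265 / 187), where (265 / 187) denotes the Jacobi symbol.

Reduce the numerator: 265 ≡ 78 (mod 187), so (265 / 187) = (78 / 187).
Factor out 2: 78 = 2·39. Since 187 ≡ 3 (mod 8), (2 / 187) = -1. Now have -(39 / 187).
Both 39 ≡ 3 and 187 ≡ 3 (mod 4), so reciprocity gives (39 / 187) = -(187 / 39). Reduce: 187 ≡ 31 (mod 39). Now have (31 / 39).
Both 31 ≡ 3 and 39 ≡ 3 (mod 4), so reciprocity gives (31 / 39) = -(39 / 31). Reduce: 39 ≡ 8 (mod 31). Now have -(8 / 31).
Factor out 2: 8 = 2^3. Since 31 ≡ 7 (mod 8), (2 / 31) = +1, and (2 / 31)^3 = +1. Now have -(1 / 31).
(1 / 31) = 1. Collecting the sign factors: -1.

-1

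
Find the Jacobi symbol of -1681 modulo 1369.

1

Reduce the numerator: -1681 ≡ 1057 (mod 1369), so (-1681|1369) = (1057|1369).
1057 ≡ 1 (mod 4), so quadratic reciprocity gives (1057|1369) = (1369|1057). Reduce: 1369 ≡ 312 (mod 1057). Now have (312|1057).
Factor out 2: 312 = 2^3·39. Since 1057 ≡ 1 (mod 8), (2|1057) = +1, and (2|1057)^3 = +1. Now have (39|1057).
1057 ≡ 1 (mod 4), so quadratic reciprocity gives (39|1057) = (1057|39). Reduce: 1057 ≡ 4 (mod 39). Now have (4|39).
Factor out 2: 4 = 2^2. Since 39 ≡ 7 (mod 8), (2|39) = +1, and (2|39)^2 = +1. Now have (1|39).
(1|39) = 1. Collecting the sign factors: 1.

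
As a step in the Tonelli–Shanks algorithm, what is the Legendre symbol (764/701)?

Reduce the numerator: 764 ≡ 63 (mod 701), so (764/701) = (63/701).
701 ≡ 1 (mod 4), so quadratic reciprocity gives (63/701) = (701/63). Reduce: 701 ≡ 8 (mod 63). Now have (8/63).
Factor out 2: 8 = 2^3. Since 63 ≡ 7 (mod 8), (2/63) = +1, and (2/63)^3 = +1. Now have (1/63).
(1/63) = 1. Collecting the sign factors: 1.

1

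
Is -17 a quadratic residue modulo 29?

Pull out -1: (-17|29) = (-1|29)·(17|29). Since 29 ≡ 1 (mod 4), (-1|29) = +1. Now have (17|29).
17 ≡ 1 (mod 4), so quadratic reciprocity gives (17|29) = (29|17). Reduce: 29 ≡ 12 (mod 17). Now have (12|17).
Factor out 2: 12 = 2^2·3. Since 17 ≡ 1 (mod 8), (2|17) = +1, and (2|17)^2 = +1. Now have (3|17).
17 ≡ 1 (mod 4), so quadratic reciprocity gives (3|17) = (17|3). Reduce: 17 ≡ 2 (mod 3). Now have (2|3).
Factor out 2: 2 = 2. Since 3 ≡ 3 (mod 8), (2|3) = -1. Now have -(1|3).
(1|3) = 1. Collecting the sign factors: -1.
The Legendre symbol is -1, so x^2 ≡ -17 (mod 29) has no solution.

no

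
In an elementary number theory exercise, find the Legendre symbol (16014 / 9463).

Reduce the numerator: 16014 ≡ 6551 (mod 9463), so (16014 / 9463) = (6551 / 9463).
Both 6551 ≡ 3 and 9463 ≡ 3 (mod 4), so reciprocity gives (6551 / 9463) = -(9463 / 6551). Reduce: 9463 ≡ 2912 (mod 6551). Now have -(2912 / 6551).
Factor out 2: 2912 = 2^5·91. Since 6551 ≡ 7 (mod 8), (2 / 6551) = +1, and (2 / 6551)^5 = +1. Now have -(91 / 6551).
Both 91 ≡ 3 and 6551 ≡ 3 (mod 4), so reciprocity gives (91 / 6551) = -(6551 / 91). Reduce: 6551 ≡ 90 (mod 91). Now have (90 / 91).
Factor out 2: 90 = 2·45. Since 91 ≡ 3 (mod 8), (2 / 91) = -1. Now have -(45 / 91).
45 ≡ 1 (mod 4), so quadratic reciprocity gives (45 / 91) = (91 / 45). Reduce: 91 ≡ 1 (mod 45). Now have -(1 / 45).
(1 / 45) = 1. Collecting the sign factors: -1.

-1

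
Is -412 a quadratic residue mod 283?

Pull out -1: (-412/283) = (-1/283)·(412/283). Since 283 ≡ 3 (mod 4), (-1/283) = -1. Now have -(412/283).
Reduce the numerator: 412 ≡ 129 (mod 283), so (412/283) = (129/283).
129 ≡ 1 (mod 4), so quadratic reciprocity gives (129/283) = (283/129). Reduce: 283 ≡ 25 (mod 129). Now have -(25/129).
25 ≡ 1 (mod 4), so quadratic reciprocity gives (25/129) = (129/25). Reduce: 129 ≡ 4 (mod 25). Now have -(4/25).
Factor out 2: 4 = 2^2. Since 25 ≡ 1 (mod 8), (2/25) = +1, and (2/25)^2 = +1. Now have -(1/25).
(1/25) = 1. Collecting the sign factors: -1.
(-412/283) = -1, and 283 is prime, so -412 is not a quadratic residue mod 283.

no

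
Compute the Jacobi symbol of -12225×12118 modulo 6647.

1

By multiplicativity, (-12225·12118/6647) = (-12225/6647)·(12118/6647).
First factor (-12225/6647):
(-12225/6647)
  = (1069/6647)    [-12225 ≡ 1069 mod 6647]
  = (6647/1069)    [QR: 1069 ≡ 1 mod 4, sign kept]
  = (233/1069)    [6647 ≡ 233 mod 1069]
  = (1069/233)    [QR: 233 ≡ 1 mod 4, sign kept]
  = (137/233)    [1069 ≡ 137 mod 233]
  = (233/137)    [QR: 137 ≡ 1 mod 4, sign kept]
  = (96/137)    [233 ≡ 96 mod 137]
  = (3/137)    [137 ≡ 1 mod 8 ⇒ (2/137)^5 = +1]
  = (137/3)    [QR: 137 ≡ 1 mod 4, sign kept]
  = (2/3)    [137 ≡ 2 mod 3]
  = -(1/3)    [3 ≡ 3 mod 8 ⇒ (2/3) = -1]
  = -1    [(1/3) = 1]
Second factor (12118/6647):
(12118/6647)
  = (5471/6647)    [12118 ≡ 5471 mod 6647]
  = -(6647/5471)    [QR: both ≡ 3 mod 4, sign flips]
  = -(1176/5471)    [6647 ≡ 1176 mod 5471]
  = -(147/5471)    [5471 ≡ 7 mod 8 ⇒ (2/5471)^3 = +1]
  = (5471/147)    [QR: both ≡ 3 mod 4, sign flips]
  = (32/147)    [5471 ≡ 32 mod 147]
  = -(1/147)    [147 ≡ 3 mod 8 ⇒ (2/147)^5 = -1]
  = -1    [(1/147) = 1]
Product: (-1)·(-1) = 1.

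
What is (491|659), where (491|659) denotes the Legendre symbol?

Both 491 ≡ 3 and 659 ≡ 3 (mod 4), so reciprocity gives (491|659) = -(659|491). Reduce: 659 ≡ 168 (mod 491). Now have -(168|491).
Factor out 2: 168 = 2^3·21. Since 491 ≡ 3 (mod 8), (2|491) = -1, and (2|491)^3 = -1. Now have (21|491).
21 ≡ 1 (mod 4), so quadratic reciprocity gives (21|491) = (491|21). Reduce: 491 ≡ 8 (mod 21). Now have (8|21).
Factor out 2: 8 = 2^3. Since 21 ≡ 5 (mod 8), (2|21) = -1, and (2|21)^3 = -1. Now have -(1|21).
(1|21) = 1. Collecting the sign factors: -1.

-1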